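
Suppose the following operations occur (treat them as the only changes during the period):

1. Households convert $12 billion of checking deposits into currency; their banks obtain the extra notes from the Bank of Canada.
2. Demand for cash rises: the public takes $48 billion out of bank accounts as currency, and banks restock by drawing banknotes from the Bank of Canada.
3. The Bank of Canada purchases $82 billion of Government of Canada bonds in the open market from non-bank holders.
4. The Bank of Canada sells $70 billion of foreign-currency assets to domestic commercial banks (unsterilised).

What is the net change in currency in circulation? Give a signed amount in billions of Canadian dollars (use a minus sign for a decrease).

+$60 billion

Bank of Canada balance sheet:
  Assets:      Securities +$82B, Foreign assets −$70B
  Liabilities: Bank reserves −$48B, Currency in circulation +$60B
Commercial banking system:
  Assets:      Reserves at CB −$48B, Foreign assets +$70B
  Liabilities: Checkable deposits +$22B
So the change in currency in circulation is +$60 billion.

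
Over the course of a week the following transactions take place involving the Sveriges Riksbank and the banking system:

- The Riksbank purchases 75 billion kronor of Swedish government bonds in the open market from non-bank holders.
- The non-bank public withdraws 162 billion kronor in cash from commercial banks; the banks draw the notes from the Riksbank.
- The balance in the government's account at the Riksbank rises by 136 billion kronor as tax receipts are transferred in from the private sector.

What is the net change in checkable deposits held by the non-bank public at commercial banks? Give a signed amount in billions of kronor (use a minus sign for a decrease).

-223 billion

Asset purchase (from non-banks) 75 billion kronor: non-bank counterparties' bank balances rise → +75B.
Currency withdrawal 162 billion kronor: non-bank counterparties' bank balances fall → −162B.
Government account inflow 136 billion kronor: non-bank counterparties' bank balances fall → −136B.
Net: 75 − 162 − 136 = -223 billion.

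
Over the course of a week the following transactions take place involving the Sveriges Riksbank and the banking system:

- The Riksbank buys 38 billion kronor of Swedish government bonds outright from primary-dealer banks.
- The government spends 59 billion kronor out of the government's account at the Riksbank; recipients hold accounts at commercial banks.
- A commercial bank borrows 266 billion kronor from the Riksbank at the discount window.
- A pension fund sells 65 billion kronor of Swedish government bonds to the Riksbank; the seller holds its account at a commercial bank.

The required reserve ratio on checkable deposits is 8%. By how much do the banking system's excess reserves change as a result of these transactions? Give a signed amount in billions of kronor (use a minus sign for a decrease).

OMO purchase (from banks) 38 billion kronor: reserves +38B, deposits 0.
Government spending 59 billion kronor: reserves +59B, deposits +59B.
Discount-window loan 266 billion kronor: reserves +266B, deposits 0.
Asset purchase (from non-banks) 65 billion kronor: reserves +65B, deposits +65B.
Totals: Δreserves = +428B, Δdeposits = +124B.
Δrequired reserves = 8% × +124B = +9.92B.
Δexcess reserves = Δreserves − Δrequired = +428B − (+9.92B) = +418.08 billion.

+418.08 billion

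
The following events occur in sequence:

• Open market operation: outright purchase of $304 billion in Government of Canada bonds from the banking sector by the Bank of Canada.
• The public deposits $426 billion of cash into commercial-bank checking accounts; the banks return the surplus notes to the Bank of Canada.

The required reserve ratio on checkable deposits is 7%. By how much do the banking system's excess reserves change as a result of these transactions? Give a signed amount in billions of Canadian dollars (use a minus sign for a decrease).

OMO purchase (from banks) $304 billion: reserves +$304B, deposits 0.
Currency deposit $426 billion: reserves +$426B, deposits +$426B.
Totals: Δreserves = +$730B, Δdeposits = +$426B.
Δrequired reserves = 7% × +$426B = +$29.82B.
Δexcess reserves = Δreserves − Δrequired = +$730B − (+$29.82B) = +$700.18 billion.

+$700.18 billion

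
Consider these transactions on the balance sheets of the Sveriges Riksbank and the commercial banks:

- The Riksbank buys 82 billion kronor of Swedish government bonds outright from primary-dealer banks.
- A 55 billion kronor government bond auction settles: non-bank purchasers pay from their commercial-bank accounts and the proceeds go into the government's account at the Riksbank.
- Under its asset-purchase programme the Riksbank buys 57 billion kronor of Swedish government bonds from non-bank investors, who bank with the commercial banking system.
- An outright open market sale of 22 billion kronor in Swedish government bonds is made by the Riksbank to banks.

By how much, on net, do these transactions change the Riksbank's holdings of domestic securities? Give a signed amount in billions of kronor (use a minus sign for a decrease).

+117 billion

OMO purchase (from banks) 82 billion kronor: securities added to the Riksbank's portfolio → +82B.
Government account inflow 55 billion kronor: the Riksbank's securities portfolio is untouched → 0.
Asset purchase (from non-banks) 57 billion kronor: securities added to the Riksbank's portfolio → +57B.
OMO sale (to banks) 22 billion kronor: securities removed from the Riksbank's portfolio → −22B.
Net: 82 + 0 + 57 − 22 = +117 billion.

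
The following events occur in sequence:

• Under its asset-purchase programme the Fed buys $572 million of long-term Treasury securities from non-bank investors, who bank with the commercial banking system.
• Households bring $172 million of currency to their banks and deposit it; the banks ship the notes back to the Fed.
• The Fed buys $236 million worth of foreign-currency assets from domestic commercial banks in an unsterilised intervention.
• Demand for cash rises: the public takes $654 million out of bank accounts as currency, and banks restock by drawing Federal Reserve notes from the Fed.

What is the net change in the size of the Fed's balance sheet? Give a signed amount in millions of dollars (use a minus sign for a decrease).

+$808 million

Fed balance sheet:
  Assets:      Securities +$572M, Foreign assets +$236M
  Liabilities: Bank reserves +$326M, Currency in circulation +$482M
Change in total Fed assets = +$808 million.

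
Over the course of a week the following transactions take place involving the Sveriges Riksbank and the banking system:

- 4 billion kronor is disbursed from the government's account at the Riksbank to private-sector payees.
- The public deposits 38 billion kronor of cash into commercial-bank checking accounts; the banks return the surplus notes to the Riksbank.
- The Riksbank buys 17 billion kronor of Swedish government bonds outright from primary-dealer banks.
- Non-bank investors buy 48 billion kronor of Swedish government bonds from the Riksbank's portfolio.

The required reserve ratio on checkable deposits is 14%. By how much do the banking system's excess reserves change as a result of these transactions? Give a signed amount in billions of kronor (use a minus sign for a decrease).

Government spending 4 billion kronor: reserves +4B, deposits +4B.
Currency deposit 38 billion kronor: reserves +38B, deposits +38B.
OMO purchase (from banks) 17 billion kronor: reserves +17B, deposits 0.
Asset sale (to non-banks) 48 billion kronor: reserves −48B, deposits −48B.
Totals: Δreserves = +11B, Δdeposits = −6B.
Δrequired reserves = 14% × −6B = −0.84B.
Δexcess reserves = Δreserves − Δrequired = +11B − (−0.84B) = +11.84 billion.

+11.84 billion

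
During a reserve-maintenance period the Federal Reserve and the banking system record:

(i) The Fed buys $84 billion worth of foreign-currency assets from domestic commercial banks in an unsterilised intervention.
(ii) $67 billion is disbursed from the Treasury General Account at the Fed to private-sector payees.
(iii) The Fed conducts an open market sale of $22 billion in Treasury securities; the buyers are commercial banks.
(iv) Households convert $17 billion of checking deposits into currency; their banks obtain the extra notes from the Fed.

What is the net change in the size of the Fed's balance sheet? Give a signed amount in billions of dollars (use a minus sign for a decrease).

+$62 billion

Fed balance sheet:
  Assets:      Securities −$22B, Foreign assets +$84B
  Liabilities: Bank reserves +$112B, Currency in circulation +$17B, Government deposits −$67B
Change in total Fed assets = +$62 billion.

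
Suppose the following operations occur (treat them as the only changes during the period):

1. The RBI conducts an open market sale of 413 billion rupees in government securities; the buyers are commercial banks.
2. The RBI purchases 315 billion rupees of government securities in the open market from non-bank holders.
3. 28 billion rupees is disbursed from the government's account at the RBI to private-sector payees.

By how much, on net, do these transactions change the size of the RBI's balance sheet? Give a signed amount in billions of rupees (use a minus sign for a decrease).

-98 billion

RBI balance sheet:
  Assets:      Securities −98B
  Liabilities: Bank reserves −70B, Government deposits −28B
Change in total RBI assets = -98 billion.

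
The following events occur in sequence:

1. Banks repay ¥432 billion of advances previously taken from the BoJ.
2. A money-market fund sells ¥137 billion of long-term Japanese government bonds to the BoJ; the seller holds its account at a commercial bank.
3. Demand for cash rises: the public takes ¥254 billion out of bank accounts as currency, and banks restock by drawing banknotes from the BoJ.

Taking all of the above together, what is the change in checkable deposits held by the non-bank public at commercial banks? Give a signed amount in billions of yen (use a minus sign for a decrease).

BoJ balance sheet:
  Assets:      Securities +¥137B, Loans to banks −¥432B
  Liabilities: Bank reserves −¥549B, Currency in circulation +¥254B
Commercial banking system:
  Assets:      Reserves at CB −¥549B
  Liabilities: Checkable deposits −¥117B, Borrowings from CB −¥432B
So the change in checkable deposits held by the non-bank public at commercial banks is -¥117 billion.

-¥117 billion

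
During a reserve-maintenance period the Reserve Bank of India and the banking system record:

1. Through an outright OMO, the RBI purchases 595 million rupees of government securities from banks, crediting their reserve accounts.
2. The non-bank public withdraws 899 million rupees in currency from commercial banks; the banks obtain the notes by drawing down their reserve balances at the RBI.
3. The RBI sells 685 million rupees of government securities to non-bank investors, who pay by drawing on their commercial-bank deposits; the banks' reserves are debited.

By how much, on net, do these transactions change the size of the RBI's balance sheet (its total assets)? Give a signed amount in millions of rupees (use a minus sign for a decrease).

OMO purchase (from banks) 595 million rupees: an RBI asset is acquired → +595M.
Currency withdrawal 899 million rupees: only the composition of liabilities changes → 0.
Asset sale (to non-banks) 685 million rupees: an RBI asset is shed → −685M.
Net: 595 + 0 − 685 = -90 million.

-90 million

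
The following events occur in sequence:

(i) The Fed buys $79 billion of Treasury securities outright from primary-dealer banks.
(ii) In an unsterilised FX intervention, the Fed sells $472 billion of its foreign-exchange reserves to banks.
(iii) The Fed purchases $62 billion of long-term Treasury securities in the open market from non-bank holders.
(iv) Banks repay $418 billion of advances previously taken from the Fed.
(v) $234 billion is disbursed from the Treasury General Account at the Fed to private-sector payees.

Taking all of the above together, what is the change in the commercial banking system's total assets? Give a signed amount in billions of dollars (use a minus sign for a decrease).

Fed balance sheet:
  Assets:      Securities +$141B, Loans to banks −$418B, Foreign assets −$472B
  Liabilities: Bank reserves −$515B, Government deposits −$234B
Commercial banking system:
  Assets:      Reserves at CB −$515B, Securities −$79B, Foreign assets +$472B
  Liabilities: Checkable deposits +$296B, Borrowings from CB −$418B
Change in total bank assets = -$122 billion.

-$122 billion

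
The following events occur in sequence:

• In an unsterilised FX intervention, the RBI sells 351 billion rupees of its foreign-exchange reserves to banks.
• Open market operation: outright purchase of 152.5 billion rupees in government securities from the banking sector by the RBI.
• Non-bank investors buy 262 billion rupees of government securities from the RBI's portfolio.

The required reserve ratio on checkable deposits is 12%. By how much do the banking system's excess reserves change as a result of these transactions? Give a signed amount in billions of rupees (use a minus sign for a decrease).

-429.06 billion

FX sale 351 billion rupees: reserves −351B, deposits 0.
OMO purchase (from banks) 152.5 billion rupees: reserves +152.5B, deposits 0.
Asset sale (to non-banks) 262 billion rupees: reserves −262B, deposits −262B.
Totals: Δreserves = −460.5B, Δdeposits = −262B.
Δrequired reserves = 12% × −262B = −31.44B.
Δexcess reserves = Δreserves − Δrequired = −460.5B − (−31.44B) = -429.06 billion.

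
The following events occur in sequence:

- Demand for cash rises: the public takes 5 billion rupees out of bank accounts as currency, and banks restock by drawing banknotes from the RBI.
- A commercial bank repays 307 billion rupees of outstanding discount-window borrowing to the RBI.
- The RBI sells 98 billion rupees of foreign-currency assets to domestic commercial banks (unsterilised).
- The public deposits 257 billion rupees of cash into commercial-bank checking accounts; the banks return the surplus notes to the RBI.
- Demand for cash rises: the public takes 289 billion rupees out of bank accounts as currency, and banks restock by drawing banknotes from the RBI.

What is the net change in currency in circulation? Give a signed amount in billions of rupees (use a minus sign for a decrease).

RBI balance sheet:
  Assets:      Loans to banks −307B, Foreign assets −98B
  Liabilities: Bank reserves −442B, Currency in circulation +37B
So the change in currency in circulation is +37 billion.

+37 billion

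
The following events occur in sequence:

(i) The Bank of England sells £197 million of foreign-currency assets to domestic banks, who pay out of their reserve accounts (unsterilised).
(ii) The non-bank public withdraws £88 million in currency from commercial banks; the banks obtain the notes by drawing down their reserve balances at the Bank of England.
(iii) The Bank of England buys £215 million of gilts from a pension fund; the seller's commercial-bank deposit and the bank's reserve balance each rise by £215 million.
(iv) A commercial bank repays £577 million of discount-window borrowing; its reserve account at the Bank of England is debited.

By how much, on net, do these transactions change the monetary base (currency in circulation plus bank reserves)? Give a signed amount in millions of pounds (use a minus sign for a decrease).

-£559 million

FX sale £197 million: Bank of England balance sheet contracts → −£197M.
Currency withdrawal £88 million: just a shift between currency and reserves — both are base money → 0.
Asset purchase (from non-banks) £215 million: Bank of England balance sheet expands → +£215M.
Discount-window repayment £577 million: Bank of England balance sheet contracts → −£577M.
Net: −197 + 0 + 215 − 577 = -£559 million.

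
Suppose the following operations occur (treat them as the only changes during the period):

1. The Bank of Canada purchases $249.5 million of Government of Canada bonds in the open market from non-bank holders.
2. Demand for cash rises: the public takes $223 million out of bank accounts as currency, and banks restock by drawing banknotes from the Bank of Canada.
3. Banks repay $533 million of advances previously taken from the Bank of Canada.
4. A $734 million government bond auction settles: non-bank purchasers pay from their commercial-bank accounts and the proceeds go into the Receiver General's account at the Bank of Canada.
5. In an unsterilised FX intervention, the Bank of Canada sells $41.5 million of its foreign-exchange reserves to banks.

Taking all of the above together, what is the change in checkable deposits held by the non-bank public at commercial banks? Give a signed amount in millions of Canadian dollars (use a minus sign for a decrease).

-$707.5 million

Asset purchase (from non-banks) $249.5 million: non-bank counterparties' bank balances rise → +$249.5M.
Currency withdrawal $223 million: non-bank counterparties' bank balances fall → −$223M.
Discount-window repayment $533 million: the counterparty is a bank, so public deposits are unchanged → 0.
Government account inflow $734 million: non-bank counterparties' bank balances fall → −$734M.
FX sale $41.5 million: the counterparty is a bank, so public deposits are unchanged → 0.
Net: 249.5 − 223 + 0 − 734 + 0 = -$707.5 million.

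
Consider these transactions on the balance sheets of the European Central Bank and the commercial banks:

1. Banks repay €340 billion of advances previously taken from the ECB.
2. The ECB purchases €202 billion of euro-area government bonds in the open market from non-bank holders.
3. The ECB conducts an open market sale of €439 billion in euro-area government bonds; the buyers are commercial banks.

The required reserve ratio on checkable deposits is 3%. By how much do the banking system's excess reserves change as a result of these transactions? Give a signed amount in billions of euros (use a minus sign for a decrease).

-€583.06 billion

Discount-window repayment €340 billion: reserves −€340B, deposits 0.
Asset purchase (from non-banks) €202 billion: reserves +€202B, deposits +€202B.
OMO sale (to banks) €439 billion: reserves −€439B, deposits 0.
Totals: Δreserves = −€577B, Δdeposits = +€202B.
Δrequired reserves = 3% × +€202B = +€6.06B.
Δexcess reserves = Δreserves − Δrequired = −€577B − (+€6.06B) = -€583.06 billion.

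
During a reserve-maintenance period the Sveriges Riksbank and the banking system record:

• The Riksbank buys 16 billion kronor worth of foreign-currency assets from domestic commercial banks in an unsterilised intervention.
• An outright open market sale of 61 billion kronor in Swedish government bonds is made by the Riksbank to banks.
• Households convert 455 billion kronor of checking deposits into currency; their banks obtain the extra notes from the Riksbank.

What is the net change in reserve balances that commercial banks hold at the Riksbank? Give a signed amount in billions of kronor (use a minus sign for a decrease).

FX purchase 16 billion kronor: the Riksbank pays by crediting reserve accounts → +16B.
OMO sale (to banks) 61 billion kronor: the buying banks pay out of their reserve balances → −61B.
Currency withdrawal 455 billion kronor: banks swap reserves for currency → −455B.
Net: 16 − 61 − 455 = -500 billion.

-500 billion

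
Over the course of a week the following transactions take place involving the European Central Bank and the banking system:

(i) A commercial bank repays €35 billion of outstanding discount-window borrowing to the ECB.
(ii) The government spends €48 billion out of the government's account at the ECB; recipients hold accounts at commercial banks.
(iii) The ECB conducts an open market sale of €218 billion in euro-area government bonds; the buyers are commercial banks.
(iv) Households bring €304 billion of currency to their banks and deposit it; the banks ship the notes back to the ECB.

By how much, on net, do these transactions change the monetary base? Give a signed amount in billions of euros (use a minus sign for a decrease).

-€205 billion

ECB balance sheet:
  Assets:      Securities −€218B, Loans to banks −€35B
  Liabilities: Bank reserves +€99B, Currency in circulation −€304B, Government deposits −€48B
Commercial banking system:
  Assets:      Reserves at CB +€99B, Securities +€218B
  Liabilities: Checkable deposits +€352B, Borrowings from CB −€35B
Monetary base = currency + reserves: −€304B + (+€99B) = -€205 billion.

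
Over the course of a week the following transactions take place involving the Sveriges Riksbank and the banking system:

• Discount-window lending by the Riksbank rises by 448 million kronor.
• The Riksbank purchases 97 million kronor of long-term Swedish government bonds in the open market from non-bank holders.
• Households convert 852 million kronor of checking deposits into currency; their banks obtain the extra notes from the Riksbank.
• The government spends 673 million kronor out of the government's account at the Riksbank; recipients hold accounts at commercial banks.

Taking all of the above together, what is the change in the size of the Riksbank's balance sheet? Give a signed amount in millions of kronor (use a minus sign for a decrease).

+545 million

Riksbank balance sheet:
  Assets:      Securities +97M, Loans to banks +448M
  Liabilities: Bank reserves +366M, Currency in circulation +852M, Government deposits −673M
Commercial banking system:
  Assets:      Reserves at CB +366M
  Liabilities: Checkable deposits −82M, Borrowings from CB +448M
Change in total Riksbank assets = +545 million.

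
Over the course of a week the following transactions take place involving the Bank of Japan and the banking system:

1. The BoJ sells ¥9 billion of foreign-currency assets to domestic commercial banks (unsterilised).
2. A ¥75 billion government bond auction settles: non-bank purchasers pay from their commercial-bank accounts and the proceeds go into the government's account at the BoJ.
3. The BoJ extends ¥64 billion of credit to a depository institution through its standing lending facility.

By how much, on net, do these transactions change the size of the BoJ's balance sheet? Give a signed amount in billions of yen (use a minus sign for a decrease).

BoJ balance sheet:
  Assets:      Loans to banks +¥64B, Foreign assets −¥9B
  Liabilities: Bank reserves −¥20B, Government deposits +¥75B
Change in total BoJ assets = +¥55 billion.

+¥55 billion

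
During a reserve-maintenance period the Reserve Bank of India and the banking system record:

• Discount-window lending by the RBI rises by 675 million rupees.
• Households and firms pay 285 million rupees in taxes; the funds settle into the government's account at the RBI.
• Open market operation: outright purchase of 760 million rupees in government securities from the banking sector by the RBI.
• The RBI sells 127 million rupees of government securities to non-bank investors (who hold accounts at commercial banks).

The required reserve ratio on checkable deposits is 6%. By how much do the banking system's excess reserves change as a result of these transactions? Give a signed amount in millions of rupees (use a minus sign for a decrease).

Discount-window loan 675 million rupees: reserves +675M, deposits 0.
Government account inflow 285 million rupees: reserves −285M, deposits −285M.
OMO purchase (from banks) 760 million rupees: reserves +760M, deposits 0.
Asset sale (to non-banks) 127 million rupees: reserves −127M, deposits −127M.
Totals: Δreserves = +1023M, Δdeposits = −412M.
Δrequired reserves = 6% × −412M = −24.72M.
Δexcess reserves = Δreserves − Δrequired = +1023M − (−24.72M) = +1047.72 million.

+1047.72 million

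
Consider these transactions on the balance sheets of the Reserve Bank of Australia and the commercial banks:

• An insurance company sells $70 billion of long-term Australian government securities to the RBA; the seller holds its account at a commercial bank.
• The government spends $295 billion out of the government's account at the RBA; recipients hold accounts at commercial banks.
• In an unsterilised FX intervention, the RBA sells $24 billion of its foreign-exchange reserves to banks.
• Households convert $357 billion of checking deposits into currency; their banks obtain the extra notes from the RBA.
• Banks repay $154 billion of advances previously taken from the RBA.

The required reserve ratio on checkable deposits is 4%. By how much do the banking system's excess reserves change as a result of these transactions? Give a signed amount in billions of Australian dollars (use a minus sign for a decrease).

Asset purchase (from non-banks) $70 billion: reserves +$70B, deposits +$70B.
Government spending $295 billion: reserves +$295B, deposits +$295B.
FX sale $24 billion: reserves −$24B, deposits 0.
Currency withdrawal $357 billion: reserves −$357B, deposits −$357B.
Discount-window repayment $154 billion: reserves −$154B, deposits 0.
Totals: Δreserves = −$170B, Δdeposits = +$8B.
Δrequired reserves = 4% × +$8B = +$0.32B.
Δexcess reserves = Δreserves − Δrequired = −$170B − (+$0.32B) = -$170.32 billion.

-$170.32 billion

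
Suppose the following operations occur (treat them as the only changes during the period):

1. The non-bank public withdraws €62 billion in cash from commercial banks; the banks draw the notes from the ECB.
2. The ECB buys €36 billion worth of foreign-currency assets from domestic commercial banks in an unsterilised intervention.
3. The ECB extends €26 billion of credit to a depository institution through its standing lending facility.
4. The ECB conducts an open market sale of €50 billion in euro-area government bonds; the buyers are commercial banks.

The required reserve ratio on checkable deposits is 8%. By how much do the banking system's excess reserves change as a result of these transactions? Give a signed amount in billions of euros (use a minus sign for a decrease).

-€45.04 billion

Currency withdrawal €62 billion: reserves −€62B, deposits −€62B.
FX purchase €36 billion: reserves +€36B, deposits 0.
Discount-window loan €26 billion: reserves +€26B, deposits 0.
OMO sale (to banks) €50 billion: reserves −€50B, deposits 0.
Totals: Δreserves = −€50B, Δdeposits = −€62B.
Δrequired reserves = 8% × −€62B = −€4.96B.
Δexcess reserves = Δreserves − Δrequired = −€50B − (−€4.96B) = -€45.04 billion.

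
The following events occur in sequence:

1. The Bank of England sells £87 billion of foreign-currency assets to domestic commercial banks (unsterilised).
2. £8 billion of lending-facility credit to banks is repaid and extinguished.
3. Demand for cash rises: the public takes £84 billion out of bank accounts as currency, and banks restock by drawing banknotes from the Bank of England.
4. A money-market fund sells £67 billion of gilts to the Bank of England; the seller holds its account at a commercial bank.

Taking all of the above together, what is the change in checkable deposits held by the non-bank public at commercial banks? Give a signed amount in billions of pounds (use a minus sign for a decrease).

Bank of England balance sheet:
  Assets:      Securities +£67B, Loans to banks −£8B, Foreign assets −£87B
  Liabilities: Bank reserves −£112B, Currency in circulation +£84B
Commercial banking system:
  Assets:      Reserves at CB −£112B, Foreign assets +£87B
  Liabilities: Checkable deposits −£17B, Borrowings from CB −£8B
So the change in checkable deposits held by the non-bank public at commercial banks is -£17 billion.

-£17 billion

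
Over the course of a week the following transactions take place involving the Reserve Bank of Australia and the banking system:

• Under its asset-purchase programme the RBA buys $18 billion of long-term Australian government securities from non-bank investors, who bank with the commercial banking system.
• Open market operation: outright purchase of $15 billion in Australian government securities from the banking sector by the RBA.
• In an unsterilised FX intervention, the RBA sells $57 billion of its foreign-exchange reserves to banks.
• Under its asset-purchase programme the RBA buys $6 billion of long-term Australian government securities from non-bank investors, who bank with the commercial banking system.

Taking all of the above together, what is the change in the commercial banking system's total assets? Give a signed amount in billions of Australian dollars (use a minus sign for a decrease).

+$24 billion

RBA balance sheet:
  Assets:      Securities +$39B, Foreign assets −$57B
  Liabilities: Bank reserves −$18B
Commercial banking system:
  Assets:      Reserves at CB −$18B, Securities −$15B, Foreign assets +$57B
  Liabilities: Checkable deposits +$24B
Change in total bank assets = +$24 billion.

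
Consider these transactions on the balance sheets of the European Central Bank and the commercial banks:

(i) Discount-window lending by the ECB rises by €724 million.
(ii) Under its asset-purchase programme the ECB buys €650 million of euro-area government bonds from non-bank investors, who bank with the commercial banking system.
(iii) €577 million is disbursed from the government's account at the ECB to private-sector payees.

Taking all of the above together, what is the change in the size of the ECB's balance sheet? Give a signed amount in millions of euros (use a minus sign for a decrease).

Discount-window loan €724 million: an ECB asset is acquired → +€724M.
Asset purchase (from non-banks) €650 million: an ECB asset is acquired → +€650M.
Government spending €577 million: only the composition of liabilities changes → 0.
Net: 724 + 650 + 0 = +€1374 million.

+€1374 million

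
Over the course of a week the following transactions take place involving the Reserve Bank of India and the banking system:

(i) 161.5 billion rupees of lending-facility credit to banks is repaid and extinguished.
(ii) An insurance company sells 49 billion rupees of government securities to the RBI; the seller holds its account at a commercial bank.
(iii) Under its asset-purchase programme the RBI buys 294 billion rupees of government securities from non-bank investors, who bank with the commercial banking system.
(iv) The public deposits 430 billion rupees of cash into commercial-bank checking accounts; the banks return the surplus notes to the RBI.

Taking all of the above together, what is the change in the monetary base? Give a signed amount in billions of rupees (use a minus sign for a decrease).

Discount-window repayment 161.5 billion rupees: RBI balance sheet contracts → −161.5B.
Asset purchase (from non-banks) 49 billion rupees: RBI balance sheet expands → +49B.
Asset purchase (from non-banks) 294 billion rupees: RBI balance sheet expands → +294B.
Currency deposit 430 billion rupees: just a shift between currency and reserves — both are base money → 0.
Net: −161.5 + 49 + 294 + 0 = +181.5 billion.

+181.5 billion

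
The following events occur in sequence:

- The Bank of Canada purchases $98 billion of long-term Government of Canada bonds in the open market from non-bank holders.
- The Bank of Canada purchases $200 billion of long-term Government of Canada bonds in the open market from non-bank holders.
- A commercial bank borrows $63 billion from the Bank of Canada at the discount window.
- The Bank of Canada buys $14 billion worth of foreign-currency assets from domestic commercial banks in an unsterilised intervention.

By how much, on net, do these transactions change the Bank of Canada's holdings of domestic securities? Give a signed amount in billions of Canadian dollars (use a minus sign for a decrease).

+$298 billion

Asset purchase (from non-banks) $98 billion: securities added to the Bank of Canada's portfolio → +$98B.
Asset purchase (from non-banks) $200 billion: securities added to the Bank of Canada's portfolio → +$200B.
Discount-window loan $63 billion: the Bank of Canada's securities portfolio is untouched → 0.
FX purchase $14 billion: the Bank of Canada's securities portfolio is untouched → 0.
Net: 98 + 200 + 0 + 0 = +$298 billion.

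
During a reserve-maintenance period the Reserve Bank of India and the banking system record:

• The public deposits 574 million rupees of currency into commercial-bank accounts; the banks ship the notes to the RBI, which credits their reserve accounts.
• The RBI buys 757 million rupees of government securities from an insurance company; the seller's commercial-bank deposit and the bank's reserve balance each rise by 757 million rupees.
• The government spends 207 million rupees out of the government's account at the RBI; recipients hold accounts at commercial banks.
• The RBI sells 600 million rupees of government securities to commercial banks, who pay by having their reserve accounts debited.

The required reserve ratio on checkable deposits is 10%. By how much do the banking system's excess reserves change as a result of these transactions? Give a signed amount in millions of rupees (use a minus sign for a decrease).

Currency deposit 574 million rupees: reserves +574M, deposits +574M.
Asset purchase (from non-banks) 757 million rupees: reserves +757M, deposits +757M.
Government spending 207 million rupees: reserves +207M, deposits +207M.
OMO sale (to banks) 600 million rupees: reserves −600M, deposits 0.
Totals: Δreserves = +938M, Δdeposits = +1538M.
Δrequired reserves = 10% × +1538M = +153.8M.
Δexcess reserves = Δreserves − Δrequired = +938M − (+153.8M) = +784.2 million.

+784.2 million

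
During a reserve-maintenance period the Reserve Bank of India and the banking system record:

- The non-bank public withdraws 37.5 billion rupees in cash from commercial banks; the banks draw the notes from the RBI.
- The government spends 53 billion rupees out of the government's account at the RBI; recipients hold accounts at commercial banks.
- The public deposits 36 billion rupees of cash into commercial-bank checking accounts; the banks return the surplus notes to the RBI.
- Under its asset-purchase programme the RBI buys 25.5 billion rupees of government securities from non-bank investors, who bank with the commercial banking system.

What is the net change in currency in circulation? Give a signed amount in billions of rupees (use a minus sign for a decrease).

+1.5 billion

Currency withdrawal 37.5 billion rupees: notes leave the central bank → +37.5B.
Government spending 53 billion rupees: no currency enters or leaves circulation → 0.
Currency deposit 36 billion rupees: notes return to the central bank → −36B.
Asset purchase (from non-banks) 25.5 billion rupees: no currency enters or leaves circulation → 0.
Net: 37.5 + 0 − 36 + 0 = +1.5 billion.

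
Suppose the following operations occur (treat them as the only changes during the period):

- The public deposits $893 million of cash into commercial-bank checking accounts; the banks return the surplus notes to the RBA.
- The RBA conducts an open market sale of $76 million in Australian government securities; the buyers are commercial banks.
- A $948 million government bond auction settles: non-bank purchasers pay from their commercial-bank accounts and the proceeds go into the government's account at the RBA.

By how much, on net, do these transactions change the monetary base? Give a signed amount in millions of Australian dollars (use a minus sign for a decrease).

-$1024 million

Currency deposit $893 million: just a shift between currency and reserves — both are base money → 0.
OMO sale (to banks) $76 million: RBA balance sheet contracts → −$76M.
Government account inflow $948 million: reserves shift to a non-base liability → −$948M.
Net: 0 − 76 − 948 = -$1024 million.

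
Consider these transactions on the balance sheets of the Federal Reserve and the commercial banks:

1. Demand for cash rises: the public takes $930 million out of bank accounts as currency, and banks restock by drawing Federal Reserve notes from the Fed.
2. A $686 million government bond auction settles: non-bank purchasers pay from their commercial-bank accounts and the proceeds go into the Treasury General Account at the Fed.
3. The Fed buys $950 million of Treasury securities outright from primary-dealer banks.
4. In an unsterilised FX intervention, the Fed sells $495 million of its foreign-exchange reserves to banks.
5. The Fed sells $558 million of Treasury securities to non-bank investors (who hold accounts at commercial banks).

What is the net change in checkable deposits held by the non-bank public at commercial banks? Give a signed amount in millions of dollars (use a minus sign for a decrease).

Currency withdrawal $930 million: non-bank counterparties' bank balances fall → −$930M.
Government account inflow $686 million: non-bank counterparties' bank balances fall → −$686M.
OMO purchase (from banks) $950 million: the counterparty is a bank, so public deposits are unchanged → 0.
FX sale $495 million: the counterparty is a bank, so public deposits are unchanged → 0.
Asset sale (to non-banks) $558 million: non-bank counterparties' bank balances fall → −$558M.
Net: −930 − 686 + 0 + 0 − 558 = -$2174 million.

-$2174 million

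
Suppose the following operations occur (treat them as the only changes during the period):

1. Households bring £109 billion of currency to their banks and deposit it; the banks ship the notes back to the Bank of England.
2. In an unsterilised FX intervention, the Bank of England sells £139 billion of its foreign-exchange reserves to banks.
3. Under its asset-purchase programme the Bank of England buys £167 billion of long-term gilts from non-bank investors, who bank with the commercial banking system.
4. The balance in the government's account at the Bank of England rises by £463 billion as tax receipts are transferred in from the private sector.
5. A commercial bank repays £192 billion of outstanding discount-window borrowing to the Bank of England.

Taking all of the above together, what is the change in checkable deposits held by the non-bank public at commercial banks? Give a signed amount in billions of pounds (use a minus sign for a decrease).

-£187 billion

Bank of England balance sheet:
  Assets:      Securities +£167B, Loans to banks −£192B, Foreign assets −£139B
  Liabilities: Bank reserves −£518B, Currency in circulation −£109B, Government deposits +£463B
Commercial banking system:
  Assets:      Reserves at CB −£518B, Foreign assets +£139B
  Liabilities: Checkable deposits −£187B, Borrowings from CB −£192B
So the change in checkable deposits held by the non-bank public at commercial banks is -£187 billion.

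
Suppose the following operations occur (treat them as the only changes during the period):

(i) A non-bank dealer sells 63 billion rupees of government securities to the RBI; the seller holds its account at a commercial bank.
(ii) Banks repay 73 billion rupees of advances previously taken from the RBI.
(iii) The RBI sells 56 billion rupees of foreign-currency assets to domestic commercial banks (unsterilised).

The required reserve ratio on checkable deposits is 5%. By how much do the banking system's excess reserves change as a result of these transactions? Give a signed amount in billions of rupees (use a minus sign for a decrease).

Asset purchase (from non-banks) 63 billion rupees: reserves +63B, deposits +63B.
Discount-window repayment 73 billion rupees: reserves −73B, deposits 0.
FX sale 56 billion rupees: reserves −56B, deposits 0.
Totals: Δreserves = −66B, Δdeposits = +63B.
Δrequired reserves = 5% × +63B = +3.15B.
Δexcess reserves = Δreserves − Δrequired = −66B − (+3.15B) = -69.15 billion.

-69.15 billion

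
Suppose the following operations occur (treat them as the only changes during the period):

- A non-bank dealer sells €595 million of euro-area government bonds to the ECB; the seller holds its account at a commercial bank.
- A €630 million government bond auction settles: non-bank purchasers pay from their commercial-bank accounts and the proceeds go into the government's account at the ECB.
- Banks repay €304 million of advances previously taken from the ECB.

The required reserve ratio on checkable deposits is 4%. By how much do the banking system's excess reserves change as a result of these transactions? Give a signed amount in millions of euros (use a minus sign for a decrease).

Asset purchase (from non-banks) €595 million: reserves +€595M, deposits +€595M.
Government account inflow €630 million: reserves −€630M, deposits −€630M.
Discount-window repayment €304 million: reserves −€304M, deposits 0.
Totals: Δreserves = −€339M, Δdeposits = −€35M.
Δrequired reserves = 4% × −€35M = −€1.4M.
Δexcess reserves = Δreserves − Δrequired = −€339M − (−€1.4M) = -€337.6 million.

-€337.6 million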